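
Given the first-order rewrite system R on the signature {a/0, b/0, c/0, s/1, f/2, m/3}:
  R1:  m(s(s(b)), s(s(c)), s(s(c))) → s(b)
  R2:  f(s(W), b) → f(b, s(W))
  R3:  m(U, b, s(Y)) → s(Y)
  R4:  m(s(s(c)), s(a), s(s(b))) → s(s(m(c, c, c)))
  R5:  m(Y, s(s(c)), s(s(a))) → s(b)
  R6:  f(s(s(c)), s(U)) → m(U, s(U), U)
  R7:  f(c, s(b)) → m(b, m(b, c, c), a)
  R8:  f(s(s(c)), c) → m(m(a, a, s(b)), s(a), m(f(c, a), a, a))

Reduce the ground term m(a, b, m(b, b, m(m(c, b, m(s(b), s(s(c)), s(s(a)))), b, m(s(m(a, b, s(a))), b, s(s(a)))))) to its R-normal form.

1. m(a, b, m(b, b, m(m(c, b, m(s(b), s(s(c)), s(s(a)))), b, m(s(m(a, b, s(a))), b, s(s(a))))))  →  m(a, b, m(b, b, m(m(c, b, s(b)), b, m(s(m(a, b, s(a))), b, s(s(a))))))   [R5 at 3.3.1.3]
2. m(a, b, m(b, b, m(m(c, b, s(b)), b, m(s(m(a, b, s(a))), b, s(s(a))))))  →  m(a, b, m(b, b, m(s(b), b, m(s(m(a, b, s(a))), b, s(s(a))))))   [R3 at 3.3.1]
3. m(a, b, m(b, b, m(s(b), b, m(s(m(a, b, s(a))), b, s(s(a))))))  →  m(a, b, m(b, b, m(s(b), b, s(s(a)))))   [R3 at 3.3.3]
4. m(a, b, m(b, b, m(s(b), b, s(s(a)))))  →  m(a, b, m(b, b, s(s(a))))   [R3 at 3.3]
5. m(a, b, m(b, b, s(s(a))))  →  m(a, b, s(s(a)))   [R3 at 3]
6. m(a, b, s(s(a)))  →  s(s(a))   [R3 at ε]

s(s(a))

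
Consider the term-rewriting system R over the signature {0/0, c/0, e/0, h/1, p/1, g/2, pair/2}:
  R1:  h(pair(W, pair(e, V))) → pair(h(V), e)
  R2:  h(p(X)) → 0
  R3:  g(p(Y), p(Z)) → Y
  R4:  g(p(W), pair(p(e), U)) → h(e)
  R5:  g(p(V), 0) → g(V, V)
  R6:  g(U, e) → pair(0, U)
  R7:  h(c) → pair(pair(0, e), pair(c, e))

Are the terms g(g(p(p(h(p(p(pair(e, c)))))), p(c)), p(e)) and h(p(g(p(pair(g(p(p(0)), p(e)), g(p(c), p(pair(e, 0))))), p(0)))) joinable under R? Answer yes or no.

Reduce t₁ = g(g(p(p(h(p(p(pair(e, c)))))), p(c)), p(e)):
1. g(g(p(p(h(p(p(pair(e, c)))))), p(c)), p(e))  →  g(p(h(p(p(pair(e, c))))), p(e))   [R3 at 1]
2. g(p(h(p(p(pair(e, c))))), p(e))  →  h(p(p(pair(e, c))))   [R3 at ε]
3. h(p(p(pair(e, c))))  →  0   [R2 at ε]

Reduce t₂ = h(p(g(p(pair(g(p(p(0)), p(e)), g(p(c), p(pair(e, 0))))), p(0)))):
1. h(p(g(p(pair(g(p(p(0)), p(e)), g(p(c), p(pair(e, 0))))), p(0))))  →  0   [R2 at ε]

yes — NF(t₁) = 0, NF(t₂) = 0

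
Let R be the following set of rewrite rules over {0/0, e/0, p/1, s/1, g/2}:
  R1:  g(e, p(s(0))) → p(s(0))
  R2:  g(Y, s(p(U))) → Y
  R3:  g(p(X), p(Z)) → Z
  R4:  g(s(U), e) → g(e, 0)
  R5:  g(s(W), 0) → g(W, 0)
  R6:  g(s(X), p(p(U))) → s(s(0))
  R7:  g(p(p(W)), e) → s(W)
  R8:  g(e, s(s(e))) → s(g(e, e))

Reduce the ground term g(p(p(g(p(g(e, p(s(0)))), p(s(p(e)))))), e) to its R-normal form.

1. g(p(p(g(p(g(e, p(s(0)))), p(s(p(e)))))), e)  →  s(g(p(g(e, p(s(0)))), p(s(p(e)))))   [R7 at ε]
2. s(g(p(g(e, p(s(0)))), p(s(p(e)))))  →  s(s(p(e)))   [R3 at 1]

s(s(p(e)))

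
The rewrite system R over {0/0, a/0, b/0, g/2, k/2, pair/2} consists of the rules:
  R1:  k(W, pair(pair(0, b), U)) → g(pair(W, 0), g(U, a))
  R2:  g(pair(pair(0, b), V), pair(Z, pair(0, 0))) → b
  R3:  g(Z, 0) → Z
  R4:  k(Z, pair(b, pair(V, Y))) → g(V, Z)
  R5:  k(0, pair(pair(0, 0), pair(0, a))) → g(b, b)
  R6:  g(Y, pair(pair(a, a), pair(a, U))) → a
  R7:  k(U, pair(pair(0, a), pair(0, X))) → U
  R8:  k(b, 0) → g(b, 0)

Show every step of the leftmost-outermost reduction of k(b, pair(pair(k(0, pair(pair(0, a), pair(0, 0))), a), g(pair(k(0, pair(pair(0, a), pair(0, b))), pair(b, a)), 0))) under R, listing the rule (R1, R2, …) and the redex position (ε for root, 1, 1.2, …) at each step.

1. k(b, pair(pair(k(0, pair(pair(0, a), pair(0, 0))), a), g(pair(k(0, pair(pair(0, a), pair(0, b))), pair(b, a)), 0)))  →  k(b, pair(pair(0, a), g(pair(k(0, pair(pair(0, a), pair(0, b))), pair(b, a)), 0)))   [R7 at 2.1.1]
2. k(b, pair(pair(0, a), g(pair(k(0, pair(pair(0, a), pair(0, b))), pair(b, a)), 0)))  →  k(b, pair(pair(0, a), pair(k(0, pair(pair(0, a), pair(0, b))), pair(b, a))))   [R3 at 2.2]
3. k(b, pair(pair(0, a), pair(k(0, pair(pair(0, a), pair(0, b))), pair(b, a))))  →  k(b, pair(pair(0, a), pair(0, pair(b, a))))   [R7 at 2.2.1]
4. k(b, pair(pair(0, a), pair(0, pair(b, a))))  →  b   [R7 at ε]

b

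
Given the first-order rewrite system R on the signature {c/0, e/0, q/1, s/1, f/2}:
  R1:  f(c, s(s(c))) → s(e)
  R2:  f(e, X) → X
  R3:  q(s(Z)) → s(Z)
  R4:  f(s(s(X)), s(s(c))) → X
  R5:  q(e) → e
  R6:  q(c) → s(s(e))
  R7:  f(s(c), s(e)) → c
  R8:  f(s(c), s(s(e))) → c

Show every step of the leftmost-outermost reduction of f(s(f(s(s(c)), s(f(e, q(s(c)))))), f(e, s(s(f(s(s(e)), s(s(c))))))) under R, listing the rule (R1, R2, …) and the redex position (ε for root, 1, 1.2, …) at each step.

c

1. f(s(f(s(s(c)), s(f(e, q(s(c)))))), f(e, s(s(f(s(s(e)), s(s(c)))))))  →  f(s(f(s(s(c)), s(q(s(c))))), f(e, s(s(f(s(s(e)), s(s(c)))))))   [R2 at 1.1.2.1]
2. f(s(f(s(s(c)), s(q(s(c))))), f(e, s(s(f(s(s(e)), s(s(c)))))))  →  f(s(f(s(s(c)), s(s(c)))), f(e, s(s(f(s(s(e)), s(s(c)))))))   [R3 at 1.1.2.1]
3. f(s(f(s(s(c)), s(s(c)))), f(e, s(s(f(s(s(e)), s(s(c)))))))  →  f(s(c), f(e, s(s(f(s(s(e)), s(s(c)))))))   [R4 at 1.1]
4. f(s(c), f(e, s(s(f(s(s(e)), s(s(c)))))))  →  f(s(c), s(s(f(s(s(e)), s(s(c))))))   [R2 at 2]
5. f(s(c), s(s(f(s(s(e)), s(s(c))))))  →  f(s(c), s(s(e)))   [R4 at 2.1.1]
6. f(s(c), s(s(e)))  →  c   [R8 at ε]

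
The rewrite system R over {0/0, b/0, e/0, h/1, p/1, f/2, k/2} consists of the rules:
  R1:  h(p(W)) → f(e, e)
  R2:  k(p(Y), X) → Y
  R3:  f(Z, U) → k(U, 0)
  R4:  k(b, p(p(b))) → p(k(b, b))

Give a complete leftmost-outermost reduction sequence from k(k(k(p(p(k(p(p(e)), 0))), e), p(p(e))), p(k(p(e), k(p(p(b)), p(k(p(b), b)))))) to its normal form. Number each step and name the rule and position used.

1. k(k(k(p(p(k(p(p(e)), 0))), e), p(p(e))), p(k(p(e), k(p(p(b)), p(k(p(b), b))))))  →  k(k(p(k(p(p(e)), 0)), p(p(e))), p(k(p(e), k(p(p(b)), p(k(p(b), b))))))   [R2 at 1.1]
2. k(k(p(k(p(p(e)), 0)), p(p(e))), p(k(p(e), k(p(p(b)), p(k(p(b), b))))))  →  k(k(p(p(e)), 0), p(k(p(e), k(p(p(b)), p(k(p(b), b))))))   [R2 at 1]
3. k(k(p(p(e)), 0), p(k(p(e), k(p(p(b)), p(k(p(b), b))))))  →  k(p(e), p(k(p(e), k(p(p(b)), p(k(p(b), b))))))   [R2 at 1]
4. k(p(e), p(k(p(e), k(p(p(b)), p(k(p(b), b))))))  →  e   [R2 at ε]

e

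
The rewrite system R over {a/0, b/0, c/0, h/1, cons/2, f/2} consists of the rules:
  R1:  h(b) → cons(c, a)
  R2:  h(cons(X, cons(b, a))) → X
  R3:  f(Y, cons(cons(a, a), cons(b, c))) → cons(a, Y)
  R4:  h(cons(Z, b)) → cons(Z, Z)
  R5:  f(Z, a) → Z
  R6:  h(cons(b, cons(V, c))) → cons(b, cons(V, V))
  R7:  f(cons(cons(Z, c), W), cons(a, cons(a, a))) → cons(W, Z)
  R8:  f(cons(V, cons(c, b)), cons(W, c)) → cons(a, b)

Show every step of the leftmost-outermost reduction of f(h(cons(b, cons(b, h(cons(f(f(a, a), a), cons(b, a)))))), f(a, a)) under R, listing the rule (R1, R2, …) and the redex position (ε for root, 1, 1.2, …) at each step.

b

1. f(h(cons(b, cons(b, h(cons(f(f(a, a), a), cons(b, a)))))), f(a, a))  →  f(h(cons(b, cons(b, f(f(a, a), a)))), f(a, a))   [R2 at 1.1.2.2]
2. f(h(cons(b, cons(b, f(f(a, a), a)))), f(a, a))  →  f(h(cons(b, cons(b, f(a, a)))), f(a, a))   [R5 at 1.1.2.2]
3. f(h(cons(b, cons(b, f(a, a)))), f(a, a))  →  f(h(cons(b, cons(b, a))), f(a, a))   [R5 at 1.1.2.2]
4. f(h(cons(b, cons(b, a))), f(a, a))  →  f(b, f(a, a))   [R2 at 1]
5. f(b, f(a, a))  →  f(b, a)   [R5 at 2]
6. f(b, a)  →  b   [R5 at ε]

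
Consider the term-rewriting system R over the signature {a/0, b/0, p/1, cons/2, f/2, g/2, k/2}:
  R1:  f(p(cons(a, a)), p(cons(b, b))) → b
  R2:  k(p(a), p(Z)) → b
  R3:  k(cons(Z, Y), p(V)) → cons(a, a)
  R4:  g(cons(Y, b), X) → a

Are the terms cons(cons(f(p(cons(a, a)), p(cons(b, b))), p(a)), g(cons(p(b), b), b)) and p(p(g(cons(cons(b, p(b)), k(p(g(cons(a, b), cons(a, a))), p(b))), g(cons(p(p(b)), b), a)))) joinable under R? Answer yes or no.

Reduce t₁ = cons(cons(f(p(cons(a, a)), p(cons(b, b))), p(a)), g(cons(p(b), b), b)):
1. cons(cons(f(p(cons(a, a)), p(cons(b, b))), p(a)), g(cons(p(b), b), b))  →  cons(cons(b, p(a)), g(cons(p(b), b), b))   [R1 at 1.1]
2. cons(cons(b, p(a)), g(cons(p(b), b), b))  →  cons(cons(b, p(a)), a)   [R4 at 2]

Reduce t₂ = p(p(g(cons(cons(b, p(b)), k(p(g(cons(a, b), cons(a, a))), p(b))), g(cons(p(p(b)), b), a)))):
1. p(p(g(cons(cons(b, p(b)), k(p(g(cons(a, b), cons(a, a))), p(b))), g(cons(p(p(b)), b), a))))  →  p(p(g(cons(cons(b, p(b)), k(p(a), p(b))), g(cons(p(p(b)), b), a))))   [R4 at 1.1.1.2.1.1]
2. p(p(g(cons(cons(b, p(b)), k(p(a), p(b))), g(cons(p(p(b)), b), a))))  →  p(p(g(cons(cons(b, p(b)), b), g(cons(p(p(b)), b), a))))   [R2 at 1.1.1.2]
3. p(p(g(cons(cons(b, p(b)), b), g(cons(p(p(b)), b), a))))  →  p(p(a))   [R4 at 1.1]

no — NF(t₁) = cons(cons(b, p(a)), a), NF(t₂) = p(p(a))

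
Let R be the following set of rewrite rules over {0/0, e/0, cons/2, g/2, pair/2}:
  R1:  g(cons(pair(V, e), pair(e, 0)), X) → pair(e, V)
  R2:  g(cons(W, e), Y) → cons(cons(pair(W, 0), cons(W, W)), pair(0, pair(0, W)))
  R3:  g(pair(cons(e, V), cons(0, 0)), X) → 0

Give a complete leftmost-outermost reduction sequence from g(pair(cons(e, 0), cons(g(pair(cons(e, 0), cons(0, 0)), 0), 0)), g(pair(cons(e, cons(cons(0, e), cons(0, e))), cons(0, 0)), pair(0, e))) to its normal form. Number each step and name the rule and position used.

0

1. g(pair(cons(e, 0), cons(g(pair(cons(e, 0), cons(0, 0)), 0), 0)), g(pair(cons(e, cons(cons(0, e), cons(0, e))), cons(0, 0)), pair(0, e)))  →  g(pair(cons(e, 0), cons(0, 0)), g(pair(cons(e, cons(cons(0, e), cons(0, e))), cons(0, 0)), pair(0, e)))   [R3 at 1.2.1]
2. g(pair(cons(e, 0), cons(0, 0)), g(pair(cons(e, cons(cons(0, e), cons(0, e))), cons(0, 0)), pair(0, e)))  →  0   [R3 at ε]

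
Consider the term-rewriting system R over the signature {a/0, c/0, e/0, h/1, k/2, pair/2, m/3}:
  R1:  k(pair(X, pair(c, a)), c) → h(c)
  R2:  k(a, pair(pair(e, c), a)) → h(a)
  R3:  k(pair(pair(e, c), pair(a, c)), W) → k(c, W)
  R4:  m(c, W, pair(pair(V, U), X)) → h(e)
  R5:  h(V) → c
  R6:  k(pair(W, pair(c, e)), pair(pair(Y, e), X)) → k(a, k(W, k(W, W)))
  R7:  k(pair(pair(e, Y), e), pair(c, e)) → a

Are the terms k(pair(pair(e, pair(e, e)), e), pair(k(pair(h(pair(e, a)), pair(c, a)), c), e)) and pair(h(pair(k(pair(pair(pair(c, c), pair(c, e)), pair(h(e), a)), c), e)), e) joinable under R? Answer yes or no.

no — NF(t₁) = a, NF(t₂) = pair(c, e)

Reduce t₁ = k(pair(pair(e, pair(e, e)), e), pair(k(pair(h(pair(e, a)), pair(c, a)), c), e)):
1. k(pair(pair(e, pair(e, e)), e), pair(k(pair(h(pair(e, a)), pair(c, a)), c), e))  →  k(pair(pair(e, pair(e, e)), e), pair(h(c), e))   [R1 at 2.1]
2. k(pair(pair(e, pair(e, e)), e), pair(h(c), e))  →  k(pair(pair(e, pair(e, e)), e), pair(c, e))   [R5 at 2.1]
3. k(pair(pair(e, pair(e, e)), e), pair(c, e))  →  a   [R7 at ε]

Reduce t₂ = pair(h(pair(k(pair(pair(pair(c, c), pair(c, e)), pair(h(e), a)), c), e)), e):
1. pair(h(pair(k(pair(pair(pair(c, c), pair(c, e)), pair(h(e), a)), c), e)), e)  →  pair(c, e)   [R5 at 1]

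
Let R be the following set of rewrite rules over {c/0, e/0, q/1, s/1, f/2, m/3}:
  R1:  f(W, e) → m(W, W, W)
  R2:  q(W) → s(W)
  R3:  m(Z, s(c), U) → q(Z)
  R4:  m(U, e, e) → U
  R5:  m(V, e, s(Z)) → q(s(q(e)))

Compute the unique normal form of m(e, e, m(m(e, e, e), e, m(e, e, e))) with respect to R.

1. m(e, e, m(m(e, e, e), e, m(e, e, e)))  →  m(e, e, m(e, e, m(e, e, e)))   [R4 at 3.1]
2. m(e, e, m(e, e, m(e, e, e)))  →  m(e, e, m(e, e, e))   [R4 at 3.3]
3. m(e, e, m(e, e, e))  →  m(e, e, e)   [R4 at 3]
4. m(e, e, e)  →  e   [R4 at ε]

e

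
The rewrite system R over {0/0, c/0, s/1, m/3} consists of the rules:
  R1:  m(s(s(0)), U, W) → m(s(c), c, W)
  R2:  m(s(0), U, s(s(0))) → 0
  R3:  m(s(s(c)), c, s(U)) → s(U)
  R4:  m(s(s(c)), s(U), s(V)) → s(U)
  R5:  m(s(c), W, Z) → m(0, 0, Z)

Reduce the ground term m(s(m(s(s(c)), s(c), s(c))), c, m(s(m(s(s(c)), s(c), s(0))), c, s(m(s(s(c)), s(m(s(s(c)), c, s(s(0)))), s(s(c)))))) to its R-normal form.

1. m(s(m(s(s(c)), s(c), s(c))), c, m(s(m(s(s(c)), s(c), s(0))), c, s(m(s(s(c)), s(m(s(s(c)), c, s(s(0)))), s(s(c))))))  →  m(s(s(c)), c, m(s(m(s(s(c)), s(c), s(0))), c, s(m(s(s(c)), s(m(s(s(c)), c, s(s(0)))), s(s(c))))))   [R4 at 1.1]
2. m(s(s(c)), c, m(s(m(s(s(c)), s(c), s(0))), c, s(m(s(s(c)), s(m(s(s(c)), c, s(s(0)))), s(s(c))))))  →  m(s(s(c)), c, m(s(s(c)), c, s(m(s(s(c)), s(m(s(s(c)), c, s(s(0)))), s(s(c))))))   [R4 at 3.1.1]
3. m(s(s(c)), c, m(s(s(c)), c, s(m(s(s(c)), s(m(s(s(c)), c, s(s(0)))), s(s(c))))))  →  m(s(s(c)), c, s(m(s(s(c)), s(m(s(s(c)), c, s(s(0)))), s(s(c)))))   [R3 at 3]
4. m(s(s(c)), c, s(m(s(s(c)), s(m(s(s(c)), c, s(s(0)))), s(s(c)))))  →  s(m(s(s(c)), s(m(s(s(c)), c, s(s(0)))), s(s(c))))   [R3 at ε]
5. s(m(s(s(c)), s(m(s(s(c)), c, s(s(0)))), s(s(c))))  →  s(s(m(s(s(c)), c, s(s(0)))))   [R4 at 1]
6. s(s(m(s(s(c)), c, s(s(0)))))  →  s(s(s(s(0))))   [R3 at 1.1]

s(s(s(s(0))))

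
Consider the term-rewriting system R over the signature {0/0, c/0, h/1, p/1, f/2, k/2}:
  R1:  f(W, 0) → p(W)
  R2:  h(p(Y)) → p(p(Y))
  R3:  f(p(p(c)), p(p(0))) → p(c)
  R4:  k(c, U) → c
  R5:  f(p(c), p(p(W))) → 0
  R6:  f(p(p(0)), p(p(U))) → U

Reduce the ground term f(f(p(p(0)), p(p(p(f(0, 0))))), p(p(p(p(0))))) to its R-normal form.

1. f(f(p(p(0)), p(p(p(f(0, 0))))), p(p(p(p(0)))))  →  f(p(f(0, 0)), p(p(p(p(0)))))   [R6 at 1]
2. f(p(f(0, 0)), p(p(p(p(0)))))  →  f(p(p(0)), p(p(p(p(0)))))   [R1 at 1.1]
3. f(p(p(0)), p(p(p(p(0)))))  →  p(p(0))   [R6 at ε]

p(p(0))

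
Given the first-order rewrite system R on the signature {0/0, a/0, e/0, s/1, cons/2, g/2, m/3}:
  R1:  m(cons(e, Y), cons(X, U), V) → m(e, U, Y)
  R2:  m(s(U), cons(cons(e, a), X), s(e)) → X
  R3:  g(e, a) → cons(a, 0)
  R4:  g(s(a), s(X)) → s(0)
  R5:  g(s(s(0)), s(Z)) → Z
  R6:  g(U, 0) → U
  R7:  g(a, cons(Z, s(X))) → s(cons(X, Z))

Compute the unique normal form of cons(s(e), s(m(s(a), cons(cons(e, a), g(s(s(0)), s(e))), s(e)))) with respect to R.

cons(s(e), s(e))

1. cons(s(e), s(m(s(a), cons(cons(e, a), g(s(s(0)), s(e))), s(e))))  →  cons(s(e), s(g(s(s(0)), s(e))))   [R2 at 2.1]
2. cons(s(e), s(g(s(s(0)), s(e))))  →  cons(s(e), s(e))   [R5 at 2.1]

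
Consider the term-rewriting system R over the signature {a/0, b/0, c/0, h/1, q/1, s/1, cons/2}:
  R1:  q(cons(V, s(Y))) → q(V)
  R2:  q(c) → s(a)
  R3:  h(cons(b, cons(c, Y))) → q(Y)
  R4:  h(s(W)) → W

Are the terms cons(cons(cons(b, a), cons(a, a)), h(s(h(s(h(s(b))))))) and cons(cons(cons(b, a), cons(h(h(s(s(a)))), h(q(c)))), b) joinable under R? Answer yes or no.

Reduce t₁ = cons(cons(cons(b, a), cons(a, a)), h(s(h(s(h(s(b))))))):
1. cons(cons(cons(b, a), cons(a, a)), h(s(h(s(h(s(b)))))))  →  cons(cons(cons(b, a), cons(a, a)), h(s(h(s(b)))))   [R4 at 2]
2. cons(cons(cons(b, a), cons(a, a)), h(s(h(s(b)))))  →  cons(cons(cons(b, a), cons(a, a)), h(s(b)))   [R4 at 2]
3. cons(cons(cons(b, a), cons(a, a)), h(s(b)))  →  cons(cons(cons(b, a), cons(a, a)), b)   [R4 at 2]

Reduce t₂ = cons(cons(cons(b, a), cons(h(h(s(s(a)))), h(q(c)))), b):
1. cons(cons(cons(b, a), cons(h(h(s(s(a)))), h(q(c)))), b)  →  cons(cons(cons(b, a), cons(h(s(a)), h(q(c)))), b)   [R4 at 1.2.1.1]
2. cons(cons(cons(b, a), cons(h(s(a)), h(q(c)))), b)  →  cons(cons(cons(b, a), cons(a, h(q(c)))), b)   [R4 at 1.2.1]
3. cons(cons(cons(b, a), cons(a, h(q(c)))), b)  →  cons(cons(cons(b, a), cons(a, h(s(a)))), b)   [R2 at 1.2.2.1]
4. cons(cons(cons(b, a), cons(a, h(s(a)))), b)  →  cons(cons(cons(b, a), cons(a, a)), b)   [R4 at 1.2.2]

yes — NF(t₁) = cons(cons(cons(b, a), cons(a, a)), b), NF(t₂) = cons(cons(cons(b, a), cons(a, a)), b)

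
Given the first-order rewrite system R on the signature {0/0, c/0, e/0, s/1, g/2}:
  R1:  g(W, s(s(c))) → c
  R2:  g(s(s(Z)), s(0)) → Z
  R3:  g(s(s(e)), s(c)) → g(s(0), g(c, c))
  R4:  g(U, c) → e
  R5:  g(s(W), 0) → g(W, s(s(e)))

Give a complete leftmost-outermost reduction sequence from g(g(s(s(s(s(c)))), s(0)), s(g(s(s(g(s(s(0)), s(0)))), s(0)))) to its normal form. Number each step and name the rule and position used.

1. g(g(s(s(s(s(c)))), s(0)), s(g(s(s(g(s(s(0)), s(0)))), s(0))))  →  g(s(s(c)), s(g(s(s(g(s(s(0)), s(0)))), s(0))))   [R2 at 1]
2. g(s(s(c)), s(g(s(s(g(s(s(0)), s(0)))), s(0))))  →  g(s(s(c)), s(g(s(s(0)), s(0))))   [R2 at 2.1]
3. g(s(s(c)), s(g(s(s(0)), s(0))))  →  g(s(s(c)), s(0))   [R2 at 2.1]
4. g(s(s(c)), s(0))  →  c   [R2 at ε]

c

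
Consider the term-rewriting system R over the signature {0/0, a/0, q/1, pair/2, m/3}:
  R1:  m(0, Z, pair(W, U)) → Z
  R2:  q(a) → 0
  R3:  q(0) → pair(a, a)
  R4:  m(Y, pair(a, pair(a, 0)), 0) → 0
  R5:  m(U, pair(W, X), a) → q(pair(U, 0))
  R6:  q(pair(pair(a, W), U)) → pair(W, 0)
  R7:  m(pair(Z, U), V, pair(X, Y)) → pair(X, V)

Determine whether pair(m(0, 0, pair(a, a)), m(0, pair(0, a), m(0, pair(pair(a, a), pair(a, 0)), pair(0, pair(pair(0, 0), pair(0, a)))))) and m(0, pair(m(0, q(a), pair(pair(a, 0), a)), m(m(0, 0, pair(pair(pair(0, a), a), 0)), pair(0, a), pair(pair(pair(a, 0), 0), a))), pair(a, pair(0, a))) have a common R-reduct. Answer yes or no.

yes — NF(t₁) = pair(0, pair(0, a)), NF(t₂) = pair(0, pair(0, a))

Reduce t₁ = pair(m(0, 0, pair(a, a)), m(0, pair(0, a), m(0, pair(pair(a, a), pair(a, 0)), pair(0, pair(pair(0, 0), pair(0, a)))))):
1. pair(m(0, 0, pair(a, a)), m(0, pair(0, a), m(0, pair(pair(a, a), pair(a, 0)), pair(0, pair(pair(0, 0), pair(0, a))))))  →  pair(0, m(0, pair(0, a), m(0, pair(pair(a, a), pair(a, 0)), pair(0, pair(pair(0, 0), pair(0, a))))))   [R1 at 1]
2. pair(0, m(0, pair(0, a), m(0, pair(pair(a, a), pair(a, 0)), pair(0, pair(pair(0, 0), pair(0, a))))))  →  pair(0, m(0, pair(0, a), pair(pair(a, a), pair(a, 0))))   [R1 at 2.3]
3. pair(0, m(0, pair(0, a), pair(pair(a, a), pair(a, 0))))  →  pair(0, pair(0, a))   [R1 at 2]

Reduce t₂ = m(0, pair(m(0, q(a), pair(pair(a, 0), a)), m(m(0, 0, pair(pair(pair(0, a), a), 0)), pair(0, a), pair(pair(pair(a, 0), 0), a))), pair(a, pair(0, a))):
1. m(0, pair(m(0, q(a), pair(pair(a, 0), a)), m(m(0, 0, pair(pair(pair(0, a), a), 0)), pair(0, a), pair(pair(pair(a, 0), 0), a))), pair(a, pair(0, a)))  →  pair(m(0, q(a), pair(pair(a, 0), a)), m(m(0, 0, pair(pair(pair(0, a), a), 0)), pair(0, a), pair(pair(pair(a, 0), 0), a)))   [R1 at ε]
2. pair(m(0, q(a), pair(pair(a, 0), a)), m(m(0, 0, pair(pair(pair(0, a), a), 0)), pair(0, a), pair(pair(pair(a, 0), 0), a)))  →  pair(q(a), m(m(0, 0, pair(pair(pair(0, a), a), 0)), pair(0, a), pair(pair(pair(a, 0), 0), a)))   [R1 at 1]
3. pair(q(a), m(m(0, 0, pair(pair(pair(0, a), a), 0)), pair(0, a), pair(pair(pair(a, 0), 0), a)))  →  pair(0, m(m(0, 0, pair(pair(pair(0, a), a), 0)), pair(0, a), pair(pair(pair(a, 0), 0), a)))   [R2 at 1]
4. pair(0, m(m(0, 0, pair(pair(pair(0, a), a), 0)), pair(0, a), pair(pair(pair(a, 0), 0), a)))  →  pair(0, m(0, pair(0, a), pair(pair(pair(a, 0), 0), a)))   [R1 at 2.1]
5. pair(0, m(0, pair(0, a), pair(pair(pair(a, 0), 0), a)))  →  pair(0, pair(0, a))   [R1 at 2]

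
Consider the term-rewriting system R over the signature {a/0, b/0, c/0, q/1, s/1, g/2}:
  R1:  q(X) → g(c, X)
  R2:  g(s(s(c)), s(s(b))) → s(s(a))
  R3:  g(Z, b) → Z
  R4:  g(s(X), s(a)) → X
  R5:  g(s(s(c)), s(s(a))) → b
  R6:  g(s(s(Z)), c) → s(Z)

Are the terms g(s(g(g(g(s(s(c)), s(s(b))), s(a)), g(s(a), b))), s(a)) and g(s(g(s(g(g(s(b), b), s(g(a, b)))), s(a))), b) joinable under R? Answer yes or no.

Reduce t₁ = g(s(g(g(g(s(s(c)), s(s(b))), s(a)), g(s(a), b))), s(a)):
1. g(s(g(g(g(s(s(c)), s(s(b))), s(a)), g(s(a), b))), s(a))  →  g(g(g(s(s(c)), s(s(b))), s(a)), g(s(a), b))   [R4 at ε]
2. g(g(g(s(s(c)), s(s(b))), s(a)), g(s(a), b))  →  g(g(s(s(a)), s(a)), g(s(a), b))   [R2 at 1.1]
3. g(g(s(s(a)), s(a)), g(s(a), b))  →  g(s(a), g(s(a), b))   [R4 at 1]
4. g(s(a), g(s(a), b))  →  g(s(a), s(a))   [R3 at 2]
5. g(s(a), s(a))  →  a   [R4 at ε]

Reduce t₂ = g(s(g(s(g(g(s(b), b), s(g(a, b)))), s(a))), b):
1. g(s(g(s(g(g(s(b), b), s(g(a, b)))), s(a))), b)  →  s(g(s(g(g(s(b), b), s(g(a, b)))), s(a)))   [R3 at ε]
2. s(g(s(g(g(s(b), b), s(g(a, b)))), s(a)))  →  s(g(g(s(b), b), s(g(a, b))))   [R4 at 1]
3. s(g(g(s(b), b), s(g(a, b))))  →  s(g(s(b), s(g(a, b))))   [R3 at 1.1]
4. s(g(s(b), s(g(a, b))))  →  s(g(s(b), s(a)))   [R3 at 1.2.1]
5. s(g(s(b), s(a)))  →  s(b)   [R4 at 1]

no — NF(t₁) = a, NF(t₂) = s(b)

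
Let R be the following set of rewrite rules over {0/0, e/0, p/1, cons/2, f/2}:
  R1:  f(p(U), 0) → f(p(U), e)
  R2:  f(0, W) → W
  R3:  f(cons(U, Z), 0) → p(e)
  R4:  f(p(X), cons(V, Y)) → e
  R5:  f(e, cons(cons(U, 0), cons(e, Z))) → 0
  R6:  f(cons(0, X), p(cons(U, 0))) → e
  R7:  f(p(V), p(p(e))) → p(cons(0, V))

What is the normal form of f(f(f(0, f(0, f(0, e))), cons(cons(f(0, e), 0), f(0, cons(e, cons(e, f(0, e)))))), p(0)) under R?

1. f(f(f(0, f(0, f(0, e))), cons(cons(f(0, e), 0), f(0, cons(e, cons(e, f(0, e)))))), p(0))  →  f(f(f(0, f(0, e)), cons(cons(f(0, e), 0), f(0, cons(e, cons(e, f(0, e)))))), p(0))   [R2 at 1.1]
2. f(f(f(0, f(0, e)), cons(cons(f(0, e), 0), f(0, cons(e, cons(e, f(0, e)))))), p(0))  →  f(f(f(0, e), cons(cons(f(0, e), 0), f(0, cons(e, cons(e, f(0, e)))))), p(0))   [R2 at 1.1]
3. f(f(f(0, e), cons(cons(f(0, e), 0), f(0, cons(e, cons(e, f(0, e)))))), p(0))  →  f(f(e, cons(cons(f(0, e), 0), f(0, cons(e, cons(e, f(0, e)))))), p(0))   [R2 at 1.1]
4. f(f(e, cons(cons(f(0, e), 0), f(0, cons(e, cons(e, f(0, e)))))), p(0))  →  f(f(e, cons(cons(e, 0), f(0, cons(e, cons(e, f(0, e)))))), p(0))   [R2 at 1.2.1.1]
5. f(f(e, cons(cons(e, 0), f(0, cons(e, cons(e, f(0, e)))))), p(0))  →  f(f(e, cons(cons(e, 0), cons(e, cons(e, f(0, e))))), p(0))   [R2 at 1.2.2]
6. f(f(e, cons(cons(e, 0), cons(e, cons(e, f(0, e))))), p(0))  →  f(0, p(0))   [R5 at 1]
7. f(0, p(0))  →  p(0)   [R2 at ε]

p(0)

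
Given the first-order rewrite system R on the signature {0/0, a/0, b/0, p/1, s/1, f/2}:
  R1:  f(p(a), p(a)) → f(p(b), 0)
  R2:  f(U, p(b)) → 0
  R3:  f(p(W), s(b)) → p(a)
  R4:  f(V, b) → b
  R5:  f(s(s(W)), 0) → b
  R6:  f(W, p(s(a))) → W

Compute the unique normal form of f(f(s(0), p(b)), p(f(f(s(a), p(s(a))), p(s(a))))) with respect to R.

1. f(f(s(0), p(b)), p(f(f(s(a), p(s(a))), p(s(a)))))  →  f(0, p(f(f(s(a), p(s(a))), p(s(a)))))   [R2 at 1]
2. f(0, p(f(f(s(a), p(s(a))), p(s(a)))))  →  f(0, p(f(s(a), p(s(a)))))   [R6 at 2.1]
3. f(0, p(f(s(a), p(s(a)))))  →  f(0, p(s(a)))   [R6 at 2.1]
4. f(0, p(s(a)))  →  0   [R6 at ε]

0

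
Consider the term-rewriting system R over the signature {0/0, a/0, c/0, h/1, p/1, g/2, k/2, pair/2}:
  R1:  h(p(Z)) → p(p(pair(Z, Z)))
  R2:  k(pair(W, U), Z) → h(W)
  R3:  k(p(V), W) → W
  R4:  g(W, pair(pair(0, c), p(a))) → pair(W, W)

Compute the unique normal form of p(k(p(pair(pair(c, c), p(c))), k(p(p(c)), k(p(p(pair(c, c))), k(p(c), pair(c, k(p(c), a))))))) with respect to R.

p(pair(c, a))

1. p(k(p(pair(pair(c, c), p(c))), k(p(p(c)), k(p(p(pair(c, c))), k(p(c), pair(c, k(p(c), a)))))))  →  p(k(p(p(c)), k(p(p(pair(c, c))), k(p(c), pair(c, k(p(c), a))))))   [R3 at 1]
2. p(k(p(p(c)), k(p(p(pair(c, c))), k(p(c), pair(c, k(p(c), a))))))  →  p(k(p(p(pair(c, c))), k(p(c), pair(c, k(p(c), a)))))   [R3 at 1]
3. p(k(p(p(pair(c, c))), k(p(c), pair(c, k(p(c), a)))))  →  p(k(p(c), pair(c, k(p(c), a))))   [R3 at 1]
4. p(k(p(c), pair(c, k(p(c), a))))  →  p(pair(c, k(p(c), a)))   [R3 at 1]
5. p(pair(c, k(p(c), a)))  →  p(pair(c, a))   [R3 at 1.2]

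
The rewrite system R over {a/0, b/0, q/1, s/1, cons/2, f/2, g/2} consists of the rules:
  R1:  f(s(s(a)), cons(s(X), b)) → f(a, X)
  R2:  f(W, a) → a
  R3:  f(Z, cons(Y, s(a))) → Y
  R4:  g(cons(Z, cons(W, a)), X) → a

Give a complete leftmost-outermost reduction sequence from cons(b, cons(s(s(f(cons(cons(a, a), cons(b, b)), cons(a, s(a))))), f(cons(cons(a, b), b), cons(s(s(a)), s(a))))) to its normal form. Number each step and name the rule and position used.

1. cons(b, cons(s(s(f(cons(cons(a, a), cons(b, b)), cons(a, s(a))))), f(cons(cons(a, b), b), cons(s(s(a)), s(a)))))  →  cons(b, cons(s(s(a)), f(cons(cons(a, b), b), cons(s(s(a)), s(a)))))   [R3 at 2.1.1.1]
2. cons(b, cons(s(s(a)), f(cons(cons(a, b), b), cons(s(s(a)), s(a)))))  →  cons(b, cons(s(s(a)), s(s(a))))   [R3 at 2.2]

cons(b, cons(s(s(a)), s(s(a))))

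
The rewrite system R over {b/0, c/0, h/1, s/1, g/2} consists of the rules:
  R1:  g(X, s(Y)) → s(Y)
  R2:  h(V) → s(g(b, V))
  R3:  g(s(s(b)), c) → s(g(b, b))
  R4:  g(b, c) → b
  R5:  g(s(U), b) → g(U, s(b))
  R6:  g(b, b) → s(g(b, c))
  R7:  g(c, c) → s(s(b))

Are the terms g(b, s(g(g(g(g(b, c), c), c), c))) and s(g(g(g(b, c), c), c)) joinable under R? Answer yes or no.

yes — NF(t₁) = s(b), NF(t₂) = s(b)

Reduce t₁ = g(b, s(g(g(g(g(b, c), c), c), c))):
1. g(b, s(g(g(g(g(b, c), c), c), c)))  →  s(g(g(g(g(b, c), c), c), c))   [R1 at ε]
2. s(g(g(g(g(b, c), c), c), c))  →  s(g(g(g(b, c), c), c))   [R4 at 1.1.1.1]
3. s(g(g(g(b, c), c), c))  →  s(g(g(b, c), c))   [R4 at 1.1.1]
4. s(g(g(b, c), c))  →  s(g(b, c))   [R4 at 1.1]
5. s(g(b, c))  →  s(b)   [R4 at 1]

Reduce t₂ = s(g(g(g(b, c), c), c)):
1. s(g(g(g(b, c), c), c))  →  s(g(g(b, c), c))   [R4 at 1.1.1]
2. s(g(g(b, c), c))  →  s(g(b, c))   [R4 at 1.1]
3. s(g(b, c))  →  s(b)   [R4 at 1]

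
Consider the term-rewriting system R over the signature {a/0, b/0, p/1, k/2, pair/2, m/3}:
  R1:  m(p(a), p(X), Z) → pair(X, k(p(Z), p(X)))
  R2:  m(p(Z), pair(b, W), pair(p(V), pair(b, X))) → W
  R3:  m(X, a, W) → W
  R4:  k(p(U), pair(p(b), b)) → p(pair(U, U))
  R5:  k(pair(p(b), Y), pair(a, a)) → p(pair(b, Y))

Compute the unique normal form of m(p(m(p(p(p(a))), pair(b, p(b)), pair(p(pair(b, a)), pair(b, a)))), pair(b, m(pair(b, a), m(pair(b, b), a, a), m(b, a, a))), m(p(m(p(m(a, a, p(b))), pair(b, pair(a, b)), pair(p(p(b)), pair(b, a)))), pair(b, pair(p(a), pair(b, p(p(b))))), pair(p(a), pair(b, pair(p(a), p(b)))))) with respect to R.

1. m(p(m(p(p(p(a))), pair(b, p(b)), pair(p(pair(b, a)), pair(b, a)))), pair(b, m(pair(b, a), m(pair(b, b), a, a), m(b, a, a))), m(p(m(p(m(a, a, p(b))), pair(b, pair(a, b)), pair(p(p(b)), pair(b, a)))), pair(b, pair(p(a), pair(b, p(p(b))))), pair(p(a), pair(b, pair(p(a), p(b))))))  →  m(p(p(b)), pair(b, m(pair(b, a), m(pair(b, b), a, a), m(b, a, a))), m(p(m(p(m(a, a, p(b))), pair(b, pair(a, b)), pair(p(p(b)), pair(b, a)))), pair(b, pair(p(a), pair(b, p(p(b))))), pair(p(a), pair(b, pair(p(a), p(b))))))   [R2 at 1.1]
2. m(p(p(b)), pair(b, m(pair(b, a), m(pair(b, b), a, a), m(b, a, a))), m(p(m(p(m(a, a, p(b))), pair(b, pair(a, b)), pair(p(p(b)), pair(b, a)))), pair(b, pair(p(a), pair(b, p(p(b))))), pair(p(a), pair(b, pair(p(a), p(b))))))  →  m(p(p(b)), pair(b, m(pair(b, a), a, m(b, a, a))), m(p(m(p(m(a, a, p(b))), pair(b, pair(a, b)), pair(p(p(b)), pair(b, a)))), pair(b, pair(p(a), pair(b, p(p(b))))), pair(p(a), pair(b, pair(p(a), p(b))))))   [R3 at 2.2.2]
3. m(p(p(b)), pair(b, m(pair(b, a), a, m(b, a, a))), m(p(m(p(m(a, a, p(b))), pair(b, pair(a, b)), pair(p(p(b)), pair(b, a)))), pair(b, pair(p(a), pair(b, p(p(b))))), pair(p(a), pair(b, pair(p(a), p(b))))))  →  m(p(p(b)), pair(b, m(b, a, a)), m(p(m(p(m(a, a, p(b))), pair(b, pair(a, b)), pair(p(p(b)), pair(b, a)))), pair(b, pair(p(a), pair(b, p(p(b))))), pair(p(a), pair(b, pair(p(a), p(b))))))   [R3 at 2.2]
4. m(p(p(b)), pair(b, m(b, a, a)), m(p(m(p(m(a, a, p(b))), pair(b, pair(a, b)), pair(p(p(b)), pair(b, a)))), pair(b, pair(p(a), pair(b, p(p(b))))), pair(p(a), pair(b, pair(p(a), p(b))))))  →  m(p(p(b)), pair(b, a), m(p(m(p(m(a, a, p(b))), pair(b, pair(a, b)), pair(p(p(b)), pair(b, a)))), pair(b, pair(p(a), pair(b, p(p(b))))), pair(p(a), pair(b, pair(p(a), p(b))))))   [R3 at 2.2]
5. m(p(p(b)), pair(b, a), m(p(m(p(m(a, a, p(b))), pair(b, pair(a, b)), pair(p(p(b)), pair(b, a)))), pair(b, pair(p(a), pair(b, p(p(b))))), pair(p(a), pair(b, pair(p(a), p(b))))))  →  m(p(p(b)), pair(b, a), pair(p(a), pair(b, p(p(b)))))   [R2 at 3]
6. m(p(p(b)), pair(b, a), pair(p(a), pair(b, p(p(b)))))  →  a   [R2 at ε]

a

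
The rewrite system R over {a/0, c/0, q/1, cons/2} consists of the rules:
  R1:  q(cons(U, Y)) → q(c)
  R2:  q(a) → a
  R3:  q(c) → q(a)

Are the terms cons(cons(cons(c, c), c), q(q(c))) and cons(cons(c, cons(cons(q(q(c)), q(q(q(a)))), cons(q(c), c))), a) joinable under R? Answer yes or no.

no — NF(t₁) = cons(cons(cons(c, c), c), a), NF(t₂) = cons(cons(c, cons(cons(a, a), cons(a, c))), a)

Reduce t₁ = cons(cons(cons(c, c), c), q(q(c))):
1. cons(cons(cons(c, c), c), q(q(c)))  →  cons(cons(cons(c, c), c), q(q(a)))   [R3 at 2.1]
2. cons(cons(cons(c, c), c), q(q(a)))  →  cons(cons(cons(c, c), c), q(a))   [R2 at 2.1]
3. cons(cons(cons(c, c), c), q(a))  →  cons(cons(cons(c, c), c), a)   [R2 at 2]

Reduce t₂ = cons(cons(c, cons(cons(q(q(c)), q(q(q(a)))), cons(q(c), c))), a):
1. cons(cons(c, cons(cons(q(q(c)), q(q(q(a)))), cons(q(c), c))), a)  →  cons(cons(c, cons(cons(q(q(a)), q(q(q(a)))), cons(q(c), c))), a)   [R3 at 1.2.1.1.1]
2. cons(cons(c, cons(cons(q(q(a)), q(q(q(a)))), cons(q(c), c))), a)  →  cons(cons(c, cons(cons(q(a), q(q(q(a)))), cons(q(c), c))), a)   [R2 at 1.2.1.1.1]
3. cons(cons(c, cons(cons(q(a), q(q(q(a)))), cons(q(c), c))), a)  →  cons(cons(c, cons(cons(a, q(q(q(a)))), cons(q(c), c))), a)   [R2 at 1.2.1.1]
4. cons(cons(c, cons(cons(a, q(q(q(a)))), cons(q(c), c))), a)  →  cons(cons(c, cons(cons(a, q(q(a))), cons(q(c), c))), a)   [R2 at 1.2.1.2.1.1]
5. cons(cons(c, cons(cons(a, q(q(a))), cons(q(c), c))), a)  →  cons(cons(c, cons(cons(a, q(a)), cons(q(c), c))), a)   [R2 at 1.2.1.2.1]
6. cons(cons(c, cons(cons(a, q(a)), cons(q(c), c))), a)  →  cons(cons(c, cons(cons(a, a), cons(q(c), c))), a)   [R2 at 1.2.1.2]
7. cons(cons(c, cons(cons(a, a), cons(q(c), c))), a)  →  cons(cons(c, cons(cons(a, a), cons(q(a), c))), a)   [R3 at 1.2.2.1]
8. cons(cons(c, cons(cons(a, a), cons(q(a), c))), a)  →  cons(cons(c, cons(cons(a, a), cons(a, c))), a)   [R2 at 1.2.2.1]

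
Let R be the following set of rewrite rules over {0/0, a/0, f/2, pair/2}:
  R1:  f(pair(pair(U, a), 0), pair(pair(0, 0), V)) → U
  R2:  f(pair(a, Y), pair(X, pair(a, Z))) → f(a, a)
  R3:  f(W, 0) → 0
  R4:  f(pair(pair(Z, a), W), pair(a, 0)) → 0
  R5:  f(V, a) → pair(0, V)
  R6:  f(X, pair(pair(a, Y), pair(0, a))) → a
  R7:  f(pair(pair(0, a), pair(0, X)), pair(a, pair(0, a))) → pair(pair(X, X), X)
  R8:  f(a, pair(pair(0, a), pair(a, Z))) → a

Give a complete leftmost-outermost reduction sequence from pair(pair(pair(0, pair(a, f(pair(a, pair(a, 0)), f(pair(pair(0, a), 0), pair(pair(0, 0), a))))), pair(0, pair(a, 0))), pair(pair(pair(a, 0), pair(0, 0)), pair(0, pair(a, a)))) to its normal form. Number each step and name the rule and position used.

pair(pair(pair(0, pair(a, 0)), pair(0, pair(a, 0))), pair(pair(pair(a, 0), pair(0, 0)), pair(0, pair(a, a))))

1. pair(pair(pair(0, pair(a, f(pair(a, pair(a, 0)), f(pair(pair(0, a), 0), pair(pair(0, 0), a))))), pair(0, pair(a, 0))), pair(pair(pair(a, 0), pair(0, 0)), pair(0, pair(a, a))))  →  pair(pair(pair(0, pair(a, f(pair(a, pair(a, 0)), 0))), pair(0, pair(a, 0))), pair(pair(pair(a, 0), pair(0, 0)), pair(0, pair(a, a))))   [R1 at 1.1.2.2.2]
2. pair(pair(pair(0, pair(a, f(pair(a, pair(a, 0)), 0))), pair(0, pair(a, 0))), pair(pair(pair(a, 0), pair(0, 0)), pair(0, pair(a, a))))  →  pair(pair(pair(0, pair(a, 0)), pair(0, pair(a, 0))), pair(pair(pair(a, 0), pair(0, 0)), pair(0, pair(a, a))))   [R3 at 1.1.2.2]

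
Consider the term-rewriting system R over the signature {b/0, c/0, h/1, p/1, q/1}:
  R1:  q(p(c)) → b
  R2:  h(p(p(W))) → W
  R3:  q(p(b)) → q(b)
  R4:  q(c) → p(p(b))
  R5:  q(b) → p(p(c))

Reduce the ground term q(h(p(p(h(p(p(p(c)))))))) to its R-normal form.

1. q(h(p(p(h(p(p(p(c))))))))  →  q(h(p(p(p(c)))))   [R2 at 1]
2. q(h(p(p(p(c)))))  →  q(p(c))   [R2 at 1]
3. q(p(c))  →  b   [R1 at ε]

b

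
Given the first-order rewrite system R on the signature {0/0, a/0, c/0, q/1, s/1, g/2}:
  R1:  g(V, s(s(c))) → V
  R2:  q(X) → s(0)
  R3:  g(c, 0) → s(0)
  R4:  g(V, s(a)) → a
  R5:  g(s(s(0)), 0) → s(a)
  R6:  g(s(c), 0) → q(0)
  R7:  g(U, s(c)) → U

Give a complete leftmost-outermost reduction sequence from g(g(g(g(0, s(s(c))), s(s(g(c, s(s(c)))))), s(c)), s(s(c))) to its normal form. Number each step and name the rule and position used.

1. g(g(g(g(0, s(s(c))), s(s(g(c, s(s(c)))))), s(c)), s(s(c)))  →  g(g(g(0, s(s(c))), s(s(g(c, s(s(c)))))), s(c))   [R1 at ε]
2. g(g(g(0, s(s(c))), s(s(g(c, s(s(c)))))), s(c))  →  g(g(0, s(s(c))), s(s(g(c, s(s(c))))))   [R7 at ε]
3. g(g(0, s(s(c))), s(s(g(c, s(s(c))))))  →  g(0, s(s(g(c, s(s(c))))))   [R1 at 1]
4. g(0, s(s(g(c, s(s(c))))))  →  g(0, s(s(c)))   [R1 at 2.1.1]
5. g(0, s(s(c)))  →  0   [R1 at ε]

0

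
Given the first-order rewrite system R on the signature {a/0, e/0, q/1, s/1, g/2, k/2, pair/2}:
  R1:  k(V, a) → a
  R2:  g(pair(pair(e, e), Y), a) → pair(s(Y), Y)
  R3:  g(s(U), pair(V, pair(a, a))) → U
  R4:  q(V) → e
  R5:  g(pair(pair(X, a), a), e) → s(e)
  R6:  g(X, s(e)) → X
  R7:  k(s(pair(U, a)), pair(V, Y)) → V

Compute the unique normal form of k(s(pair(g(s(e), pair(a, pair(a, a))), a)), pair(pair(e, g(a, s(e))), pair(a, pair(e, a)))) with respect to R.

pair(e, a)

1. k(s(pair(g(s(e), pair(a, pair(a, a))), a)), pair(pair(e, g(a, s(e))), pair(a, pair(e, a))))  →  pair(e, g(a, s(e)))   [R7 at ε]
2. pair(e, g(a, s(e)))  →  pair(e, a)   [R6 at 2]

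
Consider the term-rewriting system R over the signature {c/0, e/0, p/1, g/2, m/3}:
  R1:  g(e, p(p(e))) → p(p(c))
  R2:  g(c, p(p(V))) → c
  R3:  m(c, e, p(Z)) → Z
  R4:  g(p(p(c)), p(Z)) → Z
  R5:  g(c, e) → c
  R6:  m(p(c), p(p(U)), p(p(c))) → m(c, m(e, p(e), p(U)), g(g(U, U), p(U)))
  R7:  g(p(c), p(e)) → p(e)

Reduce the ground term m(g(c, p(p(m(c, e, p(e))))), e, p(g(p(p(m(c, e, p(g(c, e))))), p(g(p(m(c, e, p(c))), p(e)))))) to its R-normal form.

1. m(g(c, p(p(m(c, e, p(e))))), e, p(g(p(p(m(c, e, p(g(c, e))))), p(g(p(m(c, e, p(c))), p(e))))))  →  m(c, e, p(g(p(p(m(c, e, p(g(c, e))))), p(g(p(m(c, e, p(c))), p(e))))))   [R2 at 1]
2. m(c, e, p(g(p(p(m(c, e, p(g(c, e))))), p(g(p(m(c, e, p(c))), p(e))))))  →  g(p(p(m(c, e, p(g(c, e))))), p(g(p(m(c, e, p(c))), p(e))))   [R3 at ε]
3. g(p(p(m(c, e, p(g(c, e))))), p(g(p(m(c, e, p(c))), p(e))))  →  g(p(p(g(c, e))), p(g(p(m(c, e, p(c))), p(e))))   [R3 at 1.1.1]
4. g(p(p(g(c, e))), p(g(p(m(c, e, p(c))), p(e))))  →  g(p(p(c)), p(g(p(m(c, e, p(c))), p(e))))   [R5 at 1.1.1]
5. g(p(p(c)), p(g(p(m(c, e, p(c))), p(e))))  →  g(p(m(c, e, p(c))), p(e))   [R4 at ε]
6. g(p(m(c, e, p(c))), p(e))  →  g(p(c), p(e))   [R3 at 1.1]
7. g(p(c), p(e))  →  p(e)   [R7 at ε]

p(e)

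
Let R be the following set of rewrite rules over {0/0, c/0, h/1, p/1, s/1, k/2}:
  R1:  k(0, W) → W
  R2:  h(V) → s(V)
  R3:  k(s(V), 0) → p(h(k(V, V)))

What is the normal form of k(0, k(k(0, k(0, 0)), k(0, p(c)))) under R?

p(c)

1. k(0, k(k(0, k(0, 0)), k(0, p(c))))  →  k(k(0, k(0, 0)), k(0, p(c)))   [R1 at ε]
2. k(k(0, k(0, 0)), k(0, p(c)))  →  k(k(0, 0), k(0, p(c)))   [R1 at 1]
3. k(k(0, 0), k(0, p(c)))  →  k(0, k(0, p(c)))   [R1 at 1]
4. k(0, k(0, p(c)))  →  k(0, p(c))   [R1 at ε]
5. k(0, p(c))  →  p(c)   [R1 at ε]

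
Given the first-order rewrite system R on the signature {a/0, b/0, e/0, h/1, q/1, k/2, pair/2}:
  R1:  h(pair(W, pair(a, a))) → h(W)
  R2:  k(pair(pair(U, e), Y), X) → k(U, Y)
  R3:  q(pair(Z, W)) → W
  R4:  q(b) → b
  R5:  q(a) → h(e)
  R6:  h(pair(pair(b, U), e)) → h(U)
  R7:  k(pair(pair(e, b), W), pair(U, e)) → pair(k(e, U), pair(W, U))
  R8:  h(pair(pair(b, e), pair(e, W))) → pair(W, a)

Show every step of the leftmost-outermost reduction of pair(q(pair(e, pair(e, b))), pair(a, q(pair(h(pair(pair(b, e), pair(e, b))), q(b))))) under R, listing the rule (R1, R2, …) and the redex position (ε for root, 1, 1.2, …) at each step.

pair(pair(e, b), pair(a, b))

1. pair(q(pair(e, pair(e, b))), pair(a, q(pair(h(pair(pair(b, e), pair(e, b))), q(b)))))  →  pair(pair(e, b), pair(a, q(pair(h(pair(pair(b, e), pair(e, b))), q(b)))))   [R3 at 1]
2. pair(pair(e, b), pair(a, q(pair(h(pair(pair(b, e), pair(e, b))), q(b)))))  →  pair(pair(e, b), pair(a, q(b)))   [R3 at 2.2]
3. pair(pair(e, b), pair(a, q(b)))  →  pair(pair(e, b), pair(a, b))   [R4 at 2.2]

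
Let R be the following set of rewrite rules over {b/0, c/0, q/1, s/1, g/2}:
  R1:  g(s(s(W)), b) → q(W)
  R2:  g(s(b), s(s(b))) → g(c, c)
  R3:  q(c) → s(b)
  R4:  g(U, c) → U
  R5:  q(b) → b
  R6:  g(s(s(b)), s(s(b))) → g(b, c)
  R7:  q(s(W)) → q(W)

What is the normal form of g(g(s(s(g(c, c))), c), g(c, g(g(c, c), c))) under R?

s(s(c))

1. g(g(s(s(g(c, c))), c), g(c, g(g(c, c), c)))  →  g(s(s(g(c, c))), g(c, g(g(c, c), c)))   [R4 at 1]
2. g(s(s(g(c, c))), g(c, g(g(c, c), c)))  →  g(s(s(c)), g(c, g(g(c, c), c)))   [R4 at 1.1.1]
3. g(s(s(c)), g(c, g(g(c, c), c)))  →  g(s(s(c)), g(c, g(c, c)))   [R4 at 2.2]
4. g(s(s(c)), g(c, g(c, c)))  →  g(s(s(c)), g(c, c))   [R4 at 2.2]
5. g(s(s(c)), g(c, c))  →  g(s(s(c)), c)   [R4 at 2]
6. g(s(s(c)), c)  →  s(s(c))   [R4 at ε]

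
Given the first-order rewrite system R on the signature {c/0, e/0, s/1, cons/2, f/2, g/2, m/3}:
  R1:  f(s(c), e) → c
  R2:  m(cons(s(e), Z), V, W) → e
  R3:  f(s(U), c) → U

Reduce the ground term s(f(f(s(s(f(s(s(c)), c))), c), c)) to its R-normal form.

1. s(f(f(s(s(f(s(s(c)), c))), c), c))  →  s(f(s(f(s(s(c)), c)), c))   [R3 at 1.1]
2. s(f(s(f(s(s(c)), c)), c))  →  s(f(s(s(c)), c))   [R3 at 1]
3. s(f(s(s(c)), c))  →  s(s(c))   [R3 at 1]

s(s(c))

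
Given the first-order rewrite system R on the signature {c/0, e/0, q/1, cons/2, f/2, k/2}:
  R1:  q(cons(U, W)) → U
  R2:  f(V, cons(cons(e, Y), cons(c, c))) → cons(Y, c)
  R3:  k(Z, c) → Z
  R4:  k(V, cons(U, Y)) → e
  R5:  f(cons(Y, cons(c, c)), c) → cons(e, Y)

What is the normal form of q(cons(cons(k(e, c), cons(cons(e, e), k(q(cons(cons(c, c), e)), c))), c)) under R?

cons(e, cons(cons(e, e), cons(c, c)))

1. q(cons(cons(k(e, c), cons(cons(e, e), k(q(cons(cons(c, c), e)), c))), c))  →  cons(k(e, c), cons(cons(e, e), k(q(cons(cons(c, c), e)), c)))   [R1 at ε]
2. cons(k(e, c), cons(cons(e, e), k(q(cons(cons(c, c), e)), c)))  →  cons(e, cons(cons(e, e), k(q(cons(cons(c, c), e)), c)))   [R3 at 1]
3. cons(e, cons(cons(e, e), k(q(cons(cons(c, c), e)), c)))  →  cons(e, cons(cons(e, e), q(cons(cons(c, c), e))))   [R3 at 2.2]
4. cons(e, cons(cons(e, e), q(cons(cons(c, c), e))))  →  cons(e, cons(cons(e, e), cons(c, c)))   [R1 at 2.2]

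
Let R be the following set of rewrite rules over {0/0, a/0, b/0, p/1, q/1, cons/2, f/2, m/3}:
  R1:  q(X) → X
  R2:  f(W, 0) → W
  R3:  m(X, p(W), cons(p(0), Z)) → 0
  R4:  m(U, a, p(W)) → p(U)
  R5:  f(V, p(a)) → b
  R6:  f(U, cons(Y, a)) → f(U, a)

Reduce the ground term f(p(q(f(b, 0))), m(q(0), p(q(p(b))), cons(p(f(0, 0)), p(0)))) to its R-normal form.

p(b)

1. f(p(q(f(b, 0))), m(q(0), p(q(p(b))), cons(p(f(0, 0)), p(0))))  →  f(p(f(b, 0)), m(q(0), p(q(p(b))), cons(p(f(0, 0)), p(0))))   [R1 at 1.1]
2. f(p(f(b, 0)), m(q(0), p(q(p(b))), cons(p(f(0, 0)), p(0))))  →  f(p(b), m(q(0), p(q(p(b))), cons(p(f(0, 0)), p(0))))   [R2 at 1.1]
3. f(p(b), m(q(0), p(q(p(b))), cons(p(f(0, 0)), p(0))))  →  f(p(b), m(0, p(q(p(b))), cons(p(f(0, 0)), p(0))))   [R1 at 2.1]
4. f(p(b), m(0, p(q(p(b))), cons(p(f(0, 0)), p(0))))  →  f(p(b), m(0, p(p(b)), cons(p(f(0, 0)), p(0))))   [R1 at 2.2.1]
5. f(p(b), m(0, p(p(b)), cons(p(f(0, 0)), p(0))))  →  f(p(b), m(0, p(p(b)), cons(p(0), p(0))))   [R2 at 2.3.1.1]
6. f(p(b), m(0, p(p(b)), cons(p(0), p(0))))  →  f(p(b), 0)   [R3 at 2]
7. f(p(b), 0)  →  p(b)   [R2 at ε]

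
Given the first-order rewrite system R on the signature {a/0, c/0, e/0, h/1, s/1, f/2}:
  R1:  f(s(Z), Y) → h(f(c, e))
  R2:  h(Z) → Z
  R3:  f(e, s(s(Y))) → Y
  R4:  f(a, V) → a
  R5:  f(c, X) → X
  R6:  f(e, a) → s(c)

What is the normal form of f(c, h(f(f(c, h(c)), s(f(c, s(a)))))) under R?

1. f(c, h(f(f(c, h(c)), s(f(c, s(a))))))  →  h(f(f(c, h(c)), s(f(c, s(a)))))   [R5 at ε]
2. h(f(f(c, h(c)), s(f(c, s(a)))))  →  f(f(c, h(c)), s(f(c, s(a))))   [R2 at ε]
3. f(f(c, h(c)), s(f(c, s(a))))  →  f(h(c), s(f(c, s(a))))   [R5 at 1]
4. f(h(c), s(f(c, s(a))))  →  f(c, s(f(c, s(a))))   [R2 at 1]
5. f(c, s(f(c, s(a))))  →  s(f(c, s(a)))   [R5 at ε]
6. s(f(c, s(a)))  →  s(s(a))   [R5 at 1]

s(s(a))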